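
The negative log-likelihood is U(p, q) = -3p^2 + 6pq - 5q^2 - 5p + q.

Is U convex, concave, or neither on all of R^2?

U is quadratic, so its Hessian is the constant matrix H = [[-6, 6], [6, -10]].
det(H) = 24, tr(H) = -16.
det(H) > 0 and tr(H) < 0, so H is negative definite everywhere: concave.

concave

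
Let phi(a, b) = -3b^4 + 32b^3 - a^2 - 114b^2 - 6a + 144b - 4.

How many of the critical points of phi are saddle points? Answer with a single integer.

1

phi separates as a function of a plus a function of b, so ∇phi=0 decouples.
∂phi/∂a = -2(a + 3) = 0 at a ∈ {-3}; ∂phi/∂b = -12(b - 4)(b - 3)(b - 1) = 0 at b ∈ {1, 3, 4}.
The Hessian is diagonal: diag(phi_aa, phi_bb). Second derivatives: phi_aa(-3)=-2; phi_bb(1)=-72, phi_bb(3)=24, phi_bb(4)=-36.
Saddle points occur where the two diagonal entries have opposite signs: (-3, 3). Count: 1.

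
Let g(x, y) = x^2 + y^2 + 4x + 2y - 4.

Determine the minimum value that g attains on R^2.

g(x,y) separates as P(x) + Q(y) − 4, so its minimum is min P + min Q − 4.
P'(x) = 2x + 4 vanishes at x ∈ {-2}; Q'(y) = 2y + 2 vanishes at y ∈ {-1}.
Local minima of P (where P''>0): P(-2)=-4. Local minima of Q: Q(-1)=-1.
So the global minimum of g is P(-2) + Q(-1) − 4 = -4 − 1 − 4 = -9, attained at (-2, -1).

-9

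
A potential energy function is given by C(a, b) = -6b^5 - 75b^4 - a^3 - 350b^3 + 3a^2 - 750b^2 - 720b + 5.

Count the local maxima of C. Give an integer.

2

C separates as a function of a plus a function of b, so ∇C=0 decouples.
∂C/∂a = -3a(a - 2) = 0 at a ∈ {0, 2}; ∂C/∂b = -30(b + 1)(b + 2)(b + 3)(b + 4) = 0 at b ∈ {-4, -3, -2, -1}.
The Hessian is diagonal: diag(C_aa, C_bb). Second derivatives: C_aa(0)=6, C_aa(2)=-6; C_bb(-4)=180, C_bb(-3)=-60, C_bb(-2)=60, C_bb(-1)=-180.
Local maxima occur where both diagonal entries negative: (2, -3), (2, -1). Count: 2.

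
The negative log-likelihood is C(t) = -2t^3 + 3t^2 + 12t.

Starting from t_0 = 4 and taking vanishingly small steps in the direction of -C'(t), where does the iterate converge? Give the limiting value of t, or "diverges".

C'(t) = -6(t - 2)(t + 1), so C'(4) = -60.
Gradient descent moves in the -C' direction, i.e. t is increasing.
There is no critical point above t=4, and C' keeps the same sign, so the iterate runs off to +∞.

diverges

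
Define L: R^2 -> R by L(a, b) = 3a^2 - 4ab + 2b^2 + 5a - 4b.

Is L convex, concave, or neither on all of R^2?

L is quadratic, so its Hessian is the constant matrix H = [[6, -4], [-4, 4]].
det(H) = 8, tr(H) = 10.
det(H) > 0 and tr(H) > 0, so H is positive definite everywhere: convex.

convex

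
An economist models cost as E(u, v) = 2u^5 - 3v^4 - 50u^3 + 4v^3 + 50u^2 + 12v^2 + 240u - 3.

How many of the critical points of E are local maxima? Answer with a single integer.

4

E separates as a function of u plus a function of v, so ∇E=0 decouples.
∂E/∂u = 10(u - 3)(u - 2)(u + 1)(u + 4) = 0 at u ∈ {-4, -1, 2, 3}; ∂E/∂v = -12v(v - 2)(v + 1) = 0 at v ∈ {-1, 0, 2}.
The Hessian is diagonal: diag(E_uu, E_vv). Second derivatives: E_uu(-4)=-1260, E_uu(-1)=360, E_uu(2)=-180, E_uu(3)=280; E_vv(-1)=-36, E_vv(0)=24, E_vv(2)=-72.
Local maxima occur where both diagonal entries negative: (-4, -1), (-4, 2), (2, -1), (2, 2). Count: 4.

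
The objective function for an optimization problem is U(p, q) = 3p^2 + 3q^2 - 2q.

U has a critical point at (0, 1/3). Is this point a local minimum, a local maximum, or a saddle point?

The Hessian of U is constant: H = [[6, 0], [0, 6]].
det(H) = 6·6 − 0² = 36.
det(H) > 0 and tr(H) = 12 > 0, so H is positive definite and the point is a local minimum.

local minimum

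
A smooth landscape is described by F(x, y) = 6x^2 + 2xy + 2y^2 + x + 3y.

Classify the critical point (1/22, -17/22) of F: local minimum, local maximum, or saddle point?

local minimum

The Hessian of F is constant: H = [[12, 2], [2, 4]].
det(H) = 12·4 − 2² = 44.
det(H) > 0 and tr(H) = 16 > 0, so H is positive definite and the point is a local minimum.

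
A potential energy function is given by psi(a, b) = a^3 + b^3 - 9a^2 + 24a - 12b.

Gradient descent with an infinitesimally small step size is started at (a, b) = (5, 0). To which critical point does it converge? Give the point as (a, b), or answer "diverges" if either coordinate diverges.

(4, 2)

psi is separable, so gradient descent decouples: a follows -∂psi/∂a, b follows -∂psi/∂b.
∂psi/∂a = 3(a - 4)(a - 2); at a=5 this is 9, so a decreases.
∂psi/∂b = 3(b - 2)(b + 2); at b=0 this is -12, so b increases.
a converges to its nearest critical value 4 (a local min of the a-part); b converges to 2. The iterate converges to (4, 2).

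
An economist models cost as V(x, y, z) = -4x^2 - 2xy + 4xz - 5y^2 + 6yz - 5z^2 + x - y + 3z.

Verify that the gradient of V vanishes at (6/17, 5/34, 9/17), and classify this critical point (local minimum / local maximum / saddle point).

∇V = (-8x - 2y + 4z + 1, -2x - 10y + 6z - 1, 4x + 6y - 10z + 3); substituting (6/17, 5/34, 9/17) gives ∇V = (0, 0, 0), so (6/17, 5/34, 9/17) is indeed a critical point.
The Hessian is constant: H = [[-8, -2, 4], [-2, -10, 6], [4, 6, -10]].
Leading principal minors: Δ₁ = -8, Δ₂ = 76, Δ₃ = -408.
The minors alternate sign starting negative (−, +, −), so H is negative definite: a local maximum.

local maximum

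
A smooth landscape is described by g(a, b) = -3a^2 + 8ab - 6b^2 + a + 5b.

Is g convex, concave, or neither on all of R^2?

g is quadratic, so its Hessian is the constant matrix H = [[-6, 8], [8, -12]].
det(H) = 8, tr(H) = -18.
det(H) > 0 and tr(H) < 0, so H is negative definite everywhere: concave.

concave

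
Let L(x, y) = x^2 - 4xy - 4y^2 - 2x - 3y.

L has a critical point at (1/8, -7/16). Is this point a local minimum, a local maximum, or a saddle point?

The Hessian of L is constant: H = [[2, -4], [-4, -8]].
det(H) = 2·(-8) − (-4)² = -32.
Since det(H) < 0, H is indefinite and the critical point is a saddle point.

saddle point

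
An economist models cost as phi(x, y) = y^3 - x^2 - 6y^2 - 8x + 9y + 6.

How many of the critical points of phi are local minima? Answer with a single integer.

phi separates as a function of x plus a function of y, so ∇phi=0 decouples.
∂phi/∂x = -2(x + 4) = 0 at x ∈ {-4}; ∂phi/∂y = 3(y - 3)(y - 1) = 0 at y ∈ {1, 3}.
The Hessian is diagonal: diag(phi_xx, phi_yy). Second derivatives: phi_xx(-4)=-2; phi_yy(1)=-6, phi_yy(3)=6.
Local minima occur where both diagonal entries positive: none. Count: 0.

0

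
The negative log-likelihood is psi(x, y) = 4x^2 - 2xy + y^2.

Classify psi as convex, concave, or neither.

convex

psi is quadratic, so its Hessian is the constant matrix H = [[8, -2], [-2, 2]].
det(H) = 12, tr(H) = 10.
det(H) > 0 and tr(H) > 0, so H is positive definite everywhere: convex.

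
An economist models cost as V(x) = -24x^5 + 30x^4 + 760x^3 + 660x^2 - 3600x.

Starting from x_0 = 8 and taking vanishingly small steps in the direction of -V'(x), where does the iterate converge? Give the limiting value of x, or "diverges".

V'(x) = -120(x - 5)(x - 1)(x + 2)(x + 3), so V'(8) = -277200.
Gradient descent moves in the -V' direction, i.e. x is increasing.
There is no critical point above x=8, and V' keeps the same sign, so the iterate runs off to +∞.

diverges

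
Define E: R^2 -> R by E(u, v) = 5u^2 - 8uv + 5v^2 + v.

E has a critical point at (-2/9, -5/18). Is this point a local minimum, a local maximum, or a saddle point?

local minimum

The Hessian of E is constant: H = [[10, -8], [-8, 10]].
det(H) = 10·10 − (-8)² = 36.
det(H) > 0 and tr(H) = 20 > 0, so H is positive definite and the point is a local minimum.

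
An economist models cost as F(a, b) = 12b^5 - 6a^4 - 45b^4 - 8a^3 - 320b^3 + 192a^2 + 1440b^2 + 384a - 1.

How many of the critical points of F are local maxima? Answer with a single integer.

4

F separates as a function of a plus a function of b, so ∇F=0 decouples.
∂F/∂a = -24(a - 4)(a + 1)(a + 4) = 0 at a ∈ {-4, -1, 4}; ∂F/∂b = 60b(b - 4)(b - 3)(b + 4) = 0 at b ∈ {-4, 0, 3, 4}.
The Hessian is diagonal: diag(F_aa, F_bb). Second derivatives: F_aa(-4)=-576, F_aa(-1)=360, F_aa(4)=-960; F_bb(-4)=-13440, F_bb(0)=2880, F_bb(3)=-1260, F_bb(4)=1920.
Local maxima occur where both diagonal entries negative: (-4, -4), (-4, 3), (4, -4), (4, 3). Count: 4.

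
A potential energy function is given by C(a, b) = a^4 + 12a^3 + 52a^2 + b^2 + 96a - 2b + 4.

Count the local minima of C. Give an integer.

2

C separates as a function of a plus a function of b, so ∇C=0 decouples.
∂C/∂a = 4(a + 2)(a + 3)(a + 4) = 0 at a ∈ {-4, -3, -2}; ∂C/∂b = 2(b - 1) = 0 at b ∈ {1}.
The Hessian is diagonal: diag(C_aa, C_bb). Second derivatives: C_aa(-4)=8, C_aa(-3)=-4, C_aa(-2)=8; C_bb(1)=2.
Local minima occur where both diagonal entries positive: (-4, 1), (-2, 1). Count: 2.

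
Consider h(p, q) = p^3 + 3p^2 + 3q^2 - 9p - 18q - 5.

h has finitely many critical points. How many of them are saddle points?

1

h separates as a function of p plus a function of q, so ∇h=0 decouples.
∂h/∂p = 3(p - 1)(p + 3) = 0 at p ∈ {-3, 1}; ∂h/∂q = 6(q - 3) = 0 at q ∈ {3}.
The Hessian is diagonal: diag(h_pp, h_qq). Second derivatives: h_pp(-3)=-12, h_pp(1)=12; h_qq(3)=6.
Saddle points occur where the two diagonal entries have opposite signs: (-3, 3). Count: 1.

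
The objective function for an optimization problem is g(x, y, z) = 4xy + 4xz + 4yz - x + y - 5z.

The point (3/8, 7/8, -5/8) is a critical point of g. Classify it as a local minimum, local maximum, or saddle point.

saddle point

The Hessian is constant: H = [[0, 4, 4], [4, 0, 4], [4, 4, 0]].
Leading principal minors: Δ₁ = 0, Δ₂ = -16, Δ₃ = 128.
The minors fit neither the all-positive nor the alternating-sign pattern, so H is indefinite: a saddle point.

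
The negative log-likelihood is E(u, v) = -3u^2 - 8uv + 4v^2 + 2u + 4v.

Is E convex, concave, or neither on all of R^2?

E is quadratic, so its Hessian is the constant matrix H = [[-6, -8], [-8, 8]].
det(H) = -112, tr(H) = 2.
det(H) < 0, so H is indefinite: neither convex nor concave.

neither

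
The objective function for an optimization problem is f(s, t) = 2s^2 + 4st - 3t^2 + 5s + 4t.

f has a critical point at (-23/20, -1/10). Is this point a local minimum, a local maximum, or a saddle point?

saddle point

The Hessian of f is constant: H = [[4, 4], [4, -6]].
det(H) = 4·(-6) − 4² = -40.
Since det(H) < 0, H is indefinite and the critical point is a saddle point.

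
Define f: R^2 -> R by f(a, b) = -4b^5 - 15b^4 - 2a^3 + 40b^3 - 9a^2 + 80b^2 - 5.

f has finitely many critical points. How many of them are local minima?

f separates as a function of a plus a function of b, so ∇f=0 decouples.
∂f/∂a = -6a(a + 3) = 0 at a ∈ {-3, 0}; ∂f/∂b = -20b(b - 2)(b + 1)(b + 4) = 0 at b ∈ {-4, -1, 0, 2}.
The Hessian is diagonal: diag(f_aa, f_bb). Second derivatives: f_aa(-3)=18, f_aa(0)=-18; f_bb(-4)=1440, f_bb(-1)=-180, f_bb(0)=160, f_bb(2)=-720.
Local minima occur where both diagonal entries positive: (-3, -4), (-3, 0). Count: 2.

2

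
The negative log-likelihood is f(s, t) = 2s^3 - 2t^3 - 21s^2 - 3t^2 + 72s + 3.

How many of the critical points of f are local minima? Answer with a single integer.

1

f separates as a function of s plus a function of t, so ∇f=0 decouples.
∂f/∂s = 6(s - 4)(s - 3) = 0 at s ∈ {3, 4}; ∂f/∂t = -6t(t + 1) = 0 at t ∈ {-1, 0}.
The Hessian is diagonal: diag(f_ss, f_tt). Second derivatives: f_ss(3)=-6, f_ss(4)=6; f_tt(-1)=6, f_tt(0)=-6.
Local minima occur where both diagonal entries positive: (4, -1). Count: 1.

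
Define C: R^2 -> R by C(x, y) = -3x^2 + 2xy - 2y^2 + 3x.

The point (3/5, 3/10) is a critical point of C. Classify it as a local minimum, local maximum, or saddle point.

The Hessian of C is constant: H = [[-6, 2], [2, -4]].
det(H) = (-6)·(-4) − 2² = 20.
det(H) > 0 and tr(H) = -10 < 0, so H is negative definite and the point is a local maximum.

local maximum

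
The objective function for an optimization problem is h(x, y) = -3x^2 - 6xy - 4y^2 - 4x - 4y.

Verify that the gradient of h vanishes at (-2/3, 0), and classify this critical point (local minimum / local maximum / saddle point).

∇h = (-6x - 6y - 4, -6x - 8y - 4); substituting (-2/3, 0) gives ∇h = (0, 0), so (-2/3, 0) is indeed a critical point.
The Hessian of h is constant: H = [[-6, -6], [-6, -8]].
det(H) = (-6)·(-8) − (-6)² = 12.
det(H) > 0 and tr(H) = -14 < 0, so H is negative definite and the point is a local maximum.

local maximum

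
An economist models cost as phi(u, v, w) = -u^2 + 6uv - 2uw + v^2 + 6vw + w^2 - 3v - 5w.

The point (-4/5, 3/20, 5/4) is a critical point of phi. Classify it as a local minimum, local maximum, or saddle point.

saddle point

The Hessian is constant: H = [[-2, 6, -2], [6, 2, 6], [-2, 6, 2]].
Leading principal minors: Δ₁ = -2, Δ₂ = -40, Δ₃ = -160.
The minors fit neither the all-positive nor the alternating-sign pattern, so H is indefinite: a saddle point.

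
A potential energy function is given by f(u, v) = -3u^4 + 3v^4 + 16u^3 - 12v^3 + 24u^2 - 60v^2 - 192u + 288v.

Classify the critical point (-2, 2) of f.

The mixed partial ∂²f/∂u∂v is 0, so the Hessian at any point is diag(f_uu, f_vv) = diag(12(-3u^2 + 8u + 4), 12(3v^2 - 6v - 10)).
At (-2, 2): H = diag(-288, -120).
Both eigenvalues are negative, so H is negative definite: a local maximum.

local maximum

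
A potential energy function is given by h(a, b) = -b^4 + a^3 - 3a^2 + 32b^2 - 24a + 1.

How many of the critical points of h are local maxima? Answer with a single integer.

h separates as a function of a plus a function of b, so ∇h=0 decouples.
∂h/∂a = 3(a - 4)(a + 2) = 0 at a ∈ {-2, 4}; ∂h/∂b = -4b(b - 4)(b + 4) = 0 at b ∈ {-4, 0, 4}.
The Hessian is diagonal: diag(h_aa, h_bb). Second derivatives: h_aa(-2)=-18, h_aa(4)=18; h_bb(-4)=-128, h_bb(0)=64, h_bb(4)=-128.
Local maxima occur where both diagonal entries negative: (-2, -4), (-2, 4). Count: 2.

2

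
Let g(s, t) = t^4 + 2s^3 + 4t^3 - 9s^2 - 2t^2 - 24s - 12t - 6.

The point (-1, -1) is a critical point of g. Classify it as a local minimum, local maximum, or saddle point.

The mixed partial ∂²g/∂s∂t is 0, so the Hessian at any point is diag(g_ss, g_tt) = diag(6(2s - 3), 4(3t^2 + 6t - 1)).
At (-1, -1): H = diag(-30, -16).
Both eigenvalues are negative, so H is negative definite: a local maximum.

local maximum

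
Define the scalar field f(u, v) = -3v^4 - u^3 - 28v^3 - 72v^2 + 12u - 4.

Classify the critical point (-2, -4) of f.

The mixed partial ∂²f/∂u∂v is 0, so the Hessian at any point is diag(f_uu, f_vv) = diag(-6u, -12(3v^2 + 14v + 12)).
At (-2, -4): H = diag(12, -48).
The eigenvalues have opposite signs, so H is indefinite: a saddle point.

saddle point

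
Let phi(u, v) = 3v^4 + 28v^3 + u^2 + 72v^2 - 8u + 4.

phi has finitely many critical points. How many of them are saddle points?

1

phi separates as a function of u plus a function of v, so ∇phi=0 decouples.
∂phi/∂u = 2(u - 4) = 0 at u ∈ {4}; ∂phi/∂v = 12v(v + 3)(v + 4) = 0 at v ∈ {-4, -3, 0}.
The Hessian is diagonal: diag(phi_uu, phi_vv). Second derivatives: phi_uu(4)=2; phi_vv(-4)=48, phi_vv(-3)=-36, phi_vv(0)=144.
Saddle points occur where the two diagonal entries have opposite signs: (4, -3). Count: 1.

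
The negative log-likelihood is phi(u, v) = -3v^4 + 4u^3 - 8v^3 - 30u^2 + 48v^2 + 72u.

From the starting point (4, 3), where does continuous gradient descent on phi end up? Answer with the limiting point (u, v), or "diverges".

diverges

phi is separable, so gradient descent decouples: u follows -∂phi/∂u, v follows -∂phi/∂v.
∂phi/∂u = 12(u - 3)(u - 2); at u=4 this is 24, so u decreases.
∂phi/∂v = -12v(v - 2)(v + 4); at v=3 this is -252, so v increases.
The v-coordinate has no critical point in that direction and runs off to infinity.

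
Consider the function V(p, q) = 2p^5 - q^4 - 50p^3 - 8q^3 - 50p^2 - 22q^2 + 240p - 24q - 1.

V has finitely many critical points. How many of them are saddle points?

V separates as a function of p plus a function of q, so ∇V=0 decouples.
∂V/∂p = 10(p - 4)(p - 1)(p + 2)(p + 3) = 0 at p ∈ {-3, -2, 1, 4}; ∂V/∂q = -4(q + 1)(q + 2)(q + 3) = 0 at q ∈ {-3, -2, -1}.
The Hessian is diagonal: diag(V_pp, V_qq). Second derivatives: V_pp(-3)=-280, V_pp(-2)=180, V_pp(1)=-360, V_pp(4)=1260; V_qq(-3)=-8, V_qq(-2)=4, V_qq(-1)=-8.
Saddle points occur where the two diagonal entries have opposite signs: (-3, -2), (-2, -3), (-2, -1), (1, -2), (4, -3), (4, -1). Count: 6.

6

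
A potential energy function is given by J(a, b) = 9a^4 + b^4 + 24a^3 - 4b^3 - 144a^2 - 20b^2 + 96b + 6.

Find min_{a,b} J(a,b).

J(a,b) separates as P(a) + Q(b) + 6, so its minimum is min P + min Q + 6.
P'(a) = 36a(a - 2)(a + 4) vanishes at a ∈ {-4, 0, 2}; Q'(b) = 4(b - 4)(b - 2)(b + 3) vanishes at b ∈ {-3, 2, 4}.
Local minima of P (where P''>0): P(-4)=-1536, P(2)=-240. Local minima of Q: Q(-3)=-279, Q(4)=64.
So the global minimum of J is P(-4) + Q(-3) + 6 = -1536 − 279 + 6 = -1809, attained at (-4, -3).

-1809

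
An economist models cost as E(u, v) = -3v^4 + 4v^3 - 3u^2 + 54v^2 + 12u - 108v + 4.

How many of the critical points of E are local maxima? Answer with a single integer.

2

E separates as a function of u plus a function of v, so ∇E=0 decouples.
∂E/∂u = -6(u - 2) = 0 at u ∈ {2}; ∂E/∂v = -12(v - 3)(v - 1)(v + 3) = 0 at v ∈ {-3, 1, 3}.
The Hessian is diagonal: diag(E_uu, E_vv). Second derivatives: E_uu(2)=-6; E_vv(-3)=-288, E_vv(1)=96, E_vv(3)=-144.
Local maxima occur where both diagonal entries negative: (2, -3), (2, 3). Count: 2.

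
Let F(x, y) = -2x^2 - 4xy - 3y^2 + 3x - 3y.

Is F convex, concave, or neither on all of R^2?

F is quadratic, so its Hessian is the constant matrix H = [[-4, -4], [-4, -6]].
det(H) = 8, tr(H) = -10.
det(H) > 0 and tr(H) < 0, so H is negative definite everywhere: concave.

concave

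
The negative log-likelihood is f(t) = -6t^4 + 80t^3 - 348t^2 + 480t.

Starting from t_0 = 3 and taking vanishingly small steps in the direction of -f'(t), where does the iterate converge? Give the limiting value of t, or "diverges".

f'(t) = -24(t - 5)(t - 4)(t - 1), so f'(3) = -96.
Gradient descent moves in the -f' direction, i.e. t is increasing.
The nearest critical point in that direction is t = 4, where f'' = 72 > 0 (a local minimum). The iterate converges there.

4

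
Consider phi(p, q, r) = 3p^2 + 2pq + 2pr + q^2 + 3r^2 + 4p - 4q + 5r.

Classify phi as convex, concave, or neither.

phi is quadratic, so its Hessian is the constant matrix H = [[6, 2, 2], [2, 2, 0], [2, 0, 6]].
Leading principal minors: 6, 8, 40.
All positive ⇒ H ≻ 0 ⇒ convex.

convex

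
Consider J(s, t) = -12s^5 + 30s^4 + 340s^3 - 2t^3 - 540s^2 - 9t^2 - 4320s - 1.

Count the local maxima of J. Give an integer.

J separates as a function of s plus a function of t, so ∇J=0 decouples.
∂J/∂s = -60(s - 4)(s - 3)(s + 2)(s + 3) = 0 at s ∈ {-3, -2, 3, 4}; ∂J/∂t = -6t(t + 3) = 0 at t ∈ {-3, 0}.
The Hessian is diagonal: diag(J_ss, J_tt). Second derivatives: J_ss(-3)=2520, J_ss(-2)=-1800, J_ss(3)=1800, J_ss(4)=-2520; J_tt(-3)=18, J_tt(0)=-18.
Local maxima occur where both diagonal entries negative: (-2, 0), (4, 0). Count: 2.

2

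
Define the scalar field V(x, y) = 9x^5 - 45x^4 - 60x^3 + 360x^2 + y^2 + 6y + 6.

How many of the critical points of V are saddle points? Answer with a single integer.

V separates as a function of x plus a function of y, so ∇V=0 decouples.
∂V/∂x = 45x(x - 4)(x - 2)(x + 2) = 0 at x ∈ {-2, 0, 2, 4}; ∂V/∂y = 2(y + 3) = 0 at y ∈ {-3}.
The Hessian is diagonal: diag(V_xx, V_yy). Second derivatives: V_xx(-2)=-2160, V_xx(0)=720, V_xx(2)=-720, V_xx(4)=2160; V_yy(-3)=2.
Saddle points occur where the two diagonal entries have opposite signs: (-2, -3), (2, -3). Count: 2.

2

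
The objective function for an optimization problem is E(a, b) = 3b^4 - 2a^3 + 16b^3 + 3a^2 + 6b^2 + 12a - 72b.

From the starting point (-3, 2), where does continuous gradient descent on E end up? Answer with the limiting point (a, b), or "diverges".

(-1, 1)

E is separable, so gradient descent decouples: a follows -∂E/∂a, b follows -∂E/∂b.
∂E/∂a = -6(a - 2)(a + 1); at a=-3 this is -60, so a increases.
∂E/∂b = 12(b - 1)(b + 2)(b + 3); at b=2 this is 240, so b decreases.
a converges to its nearest critical value -1 (a local min of the a-part); b converges to 1. The iterate converges to (-1, 1).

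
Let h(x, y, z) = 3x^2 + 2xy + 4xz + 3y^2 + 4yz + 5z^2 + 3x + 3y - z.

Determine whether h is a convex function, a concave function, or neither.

h is quadratic, so its Hessian is the constant matrix H = [[6, 2, 4], [2, 6, 4], [4, 4, 10]].
Leading principal minors: 6, 32, 192.
All positive ⇒ H ≻ 0 ⇒ convex.

convex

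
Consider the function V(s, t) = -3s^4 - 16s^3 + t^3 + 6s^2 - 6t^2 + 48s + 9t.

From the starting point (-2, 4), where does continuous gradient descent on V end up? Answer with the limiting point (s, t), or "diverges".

(-1, 3)

V is separable, so gradient descent decouples: s follows -∂V/∂s, t follows -∂V/∂t.
∂V/∂s = -12(s - 1)(s + 1)(s + 4); at s=-2 this is -72, so s increases.
∂V/∂t = 3(t - 3)(t - 1); at t=4 this is 9, so t decreases.
s converges to its nearest critical value -1 (a local min of the s-part); t converges to 3. The iterate converges to (-1, 3).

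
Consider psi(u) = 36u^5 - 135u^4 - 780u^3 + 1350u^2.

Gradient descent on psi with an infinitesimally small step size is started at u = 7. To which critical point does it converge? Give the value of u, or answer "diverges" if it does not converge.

5

psi'(u) = 180u(u - 5)(u - 1)(u + 3), so psi'(7) = 151200.
Gradient descent moves in the -psi' direction, i.e. u is decreasing.
The nearest critical point in that direction is u = 5, where psi'' = 28800 > 0 (a local minimum). The iterate converges there.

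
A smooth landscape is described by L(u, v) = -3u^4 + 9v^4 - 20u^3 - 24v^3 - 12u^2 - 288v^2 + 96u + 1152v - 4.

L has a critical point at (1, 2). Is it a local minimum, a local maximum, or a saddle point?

local maximum

The mixed partial ∂²L/∂u∂v is 0, so the Hessian at any point is diag(L_uu, L_vv) = diag(-12(3u^2 + 10u + 2), 36(3v^2 - 4v - 16)).
At (1, 2): H = diag(-180, -432).
Both eigenvalues are negative, so H is negative definite: a local maximum.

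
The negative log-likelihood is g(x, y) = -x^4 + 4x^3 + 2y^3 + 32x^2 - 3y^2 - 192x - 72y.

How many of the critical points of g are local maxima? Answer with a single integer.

2

g separates as a function of x plus a function of y, so ∇g=0 decouples.
∂g/∂x = -4(x - 4)(x - 3)(x + 4) = 0 at x ∈ {-4, 3, 4}; ∂g/∂y = 6(y - 4)(y + 3) = 0 at y ∈ {-3, 4}.
The Hessian is diagonal: diag(g_xx, g_yy). Second derivatives: g_xx(-4)=-224, g_xx(3)=28, g_xx(4)=-32; g_yy(-3)=-42, g_yy(4)=42.
Local maxima occur where both diagonal entries negative: (-4, -3), (4, -3). Count: 2.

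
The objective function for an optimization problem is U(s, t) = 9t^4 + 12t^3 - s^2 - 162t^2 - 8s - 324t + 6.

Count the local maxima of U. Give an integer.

1

U separates as a function of s plus a function of t, so ∇U=0 decouples.
∂U/∂s = -2(s + 4) = 0 at s ∈ {-4}; ∂U/∂t = 36(t - 3)(t + 1)(t + 3) = 0 at t ∈ {-3, -1, 3}.
The Hessian is diagonal: diag(U_ss, U_tt). Second derivatives: U_ss(-4)=-2; U_tt(-3)=432, U_tt(-1)=-288, U_tt(3)=864.
Local maxima occur where both diagonal entries negative: (-4, -1). Count: 1.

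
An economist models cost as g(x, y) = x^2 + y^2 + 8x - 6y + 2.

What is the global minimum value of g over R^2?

g(x,y) separates as P(x) + Q(y) + 2, so its minimum is min P + min Q + 2.
P'(x) = 2x + 8 vanishes at x ∈ {-4}; Q'(y) = 2y - 6 vanishes at y ∈ {3}.
Local minima of P (where P''>0): P(-4)=-16. Local minima of Q: Q(3)=-9.
So the global minimum of g is P(-4) + Q(3) + 2 = -16 − 9 + 2 = -23, attained at (-4, 3).

-23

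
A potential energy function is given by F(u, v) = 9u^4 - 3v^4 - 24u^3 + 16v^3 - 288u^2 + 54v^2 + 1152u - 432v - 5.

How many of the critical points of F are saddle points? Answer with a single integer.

5

F separates as a function of u plus a function of v, so ∇F=0 decouples.
∂F/∂u = 36(u - 4)(u - 2)(u + 4) = 0 at u ∈ {-4, 2, 4}; ∂F/∂v = -12(v - 4)(v - 3)(v + 3) = 0 at v ∈ {-3, 3, 4}.
The Hessian is diagonal: diag(F_uu, F_vv). Second derivatives: F_uu(-4)=1728, F_uu(2)=-432, F_uu(4)=576; F_vv(-3)=-504, F_vv(3)=72, F_vv(4)=-84.
Saddle points occur where the two diagonal entries have opposite signs: (-4, -3), (-4, 4), (2, 3), (4, -3), (4, 4). Count: 5.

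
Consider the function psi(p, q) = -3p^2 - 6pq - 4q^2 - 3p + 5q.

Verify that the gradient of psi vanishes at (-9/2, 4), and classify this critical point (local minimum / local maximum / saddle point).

∇psi = (-6p - 6q - 3, -6p - 8q + 5); substituting (-9/2, 4) gives ∇psi = (0, 0), so (-9/2, 4) is indeed a critical point.
The Hessian of psi is constant: H = [[-6, -6], [-6, -8]].
det(H) = (-6)·(-8) − (-6)² = 12.
det(H) > 0 and tr(H) = -14 < 0, so H is negative definite and the point is a local maximum.

local maximum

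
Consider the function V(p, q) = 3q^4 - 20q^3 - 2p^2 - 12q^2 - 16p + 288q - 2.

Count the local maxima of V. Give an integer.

V separates as a function of p plus a function of q, so ∇V=0 decouples.
∂V/∂p = -4(p + 4) = 0 at p ∈ {-4}; ∂V/∂q = 12(q - 4)(q - 3)(q + 2) = 0 at q ∈ {-2, 3, 4}.
The Hessian is diagonal: diag(V_pp, V_qq). Second derivatives: V_pp(-4)=-4; V_qq(-2)=360, V_qq(3)=-60, V_qq(4)=72.
Local maxima occur where both diagonal entries negative: (-4, 3). Count: 1.

1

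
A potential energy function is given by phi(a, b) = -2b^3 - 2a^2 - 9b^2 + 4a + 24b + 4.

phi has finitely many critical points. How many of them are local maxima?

phi separates as a function of a plus a function of b, so ∇phi=0 decouples.
∂phi/∂a = -4(a - 1) = 0 at a ∈ {1}; ∂phi/∂b = -6(b - 1)(b + 4) = 0 at b ∈ {-4, 1}.
The Hessian is diagonal: diag(phi_aa, phi_bb). Second derivatives: phi_aa(1)=-4; phi_bb(-4)=30, phi_bb(1)=-30.
Local maxima occur where both diagonal entries negative: (1, 1). Count: 1.

1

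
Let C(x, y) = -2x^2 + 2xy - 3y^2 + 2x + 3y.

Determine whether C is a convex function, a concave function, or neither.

concave

C is quadratic, so its Hessian is the constant matrix H = [[-4, 2], [2, -6]].
det(H) = 20, tr(H) = -10.
det(H) > 0 and tr(H) < 0, so H is negative definite everywhere: concave.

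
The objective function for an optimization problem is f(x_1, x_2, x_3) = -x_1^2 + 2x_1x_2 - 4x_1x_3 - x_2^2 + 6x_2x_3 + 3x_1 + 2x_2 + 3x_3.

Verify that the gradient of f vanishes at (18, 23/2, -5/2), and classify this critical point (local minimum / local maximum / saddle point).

saddle point

∇f = (-2x_1 + 2x_2 - 4x_3 + 3, 2x_1 - 2x_2 + 6x_3 + 2, -4x_1 + 6x_2 + 3); substituting (18, 23/2, -5/2) gives ∇f = (0, 0, 0), so (18, 23/2, -5/2) is indeed a critical point.
The Hessian is constant: H = [[-2, 2, -4], [2, -2, 6], [-4, 6, 0]].
Leading principal minors: Δ₁ = -2, Δ₂ = 0, Δ₃ = 8.
The minors fit neither the all-positive nor the alternating-sign pattern, so H is indefinite: a saddle point.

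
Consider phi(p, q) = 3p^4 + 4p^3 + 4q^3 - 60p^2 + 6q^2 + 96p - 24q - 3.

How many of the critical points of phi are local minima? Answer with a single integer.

2

phi separates as a function of p plus a function of q, so ∇phi=0 decouples.
∂phi/∂p = 12(p - 2)(p - 1)(p + 4) = 0 at p ∈ {-4, 1, 2}; ∂phi/∂q = 12(q - 1)(q + 2) = 0 at q ∈ {-2, 1}.
The Hessian is diagonal: diag(phi_pp, phi_qq). Second derivatives: phi_pp(-4)=360, phi_pp(1)=-60, phi_pp(2)=72; phi_qq(-2)=-36, phi_qq(1)=36.
Local minima occur where both diagonal entries positive: (-4, 1), (2, 1). Count: 2.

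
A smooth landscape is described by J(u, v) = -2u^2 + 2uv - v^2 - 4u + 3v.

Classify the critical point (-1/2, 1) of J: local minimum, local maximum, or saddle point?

local maximum

The Hessian of J is constant: H = [[-4, 2], [2, -2]].
det(H) = (-4)·(-2) − 2² = 4.
det(H) > 0 and tr(H) = -6 < 0, so H is negative definite and the point is a local maximum.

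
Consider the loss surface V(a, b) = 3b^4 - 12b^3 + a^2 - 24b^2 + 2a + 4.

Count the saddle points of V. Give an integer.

1

V separates as a function of a plus a function of b, so ∇V=0 decouples.
∂V/∂a = 2(a + 1) = 0 at a ∈ {-1}; ∂V/∂b = 12b(b - 4)(b + 1) = 0 at b ∈ {-1, 0, 4}.
The Hessian is diagonal: diag(V_aa, V_bb). Second derivatives: V_aa(-1)=2; V_bb(-1)=60, V_bb(0)=-48, V_bb(4)=240.
Saddle points occur where the two diagonal entries have opposite signs: (-1, 0). Count: 1.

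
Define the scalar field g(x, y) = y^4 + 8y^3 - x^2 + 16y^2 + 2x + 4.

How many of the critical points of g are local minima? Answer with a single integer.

g separates as a function of x plus a function of y, so ∇g=0 decouples.
∂g/∂x = -2(x - 1) = 0 at x ∈ {1}; ∂g/∂y = 4y(y + 2)(y + 4) = 0 at y ∈ {-4, -2, 0}.
The Hessian is diagonal: diag(g_xx, g_yy). Second derivatives: g_xx(1)=-2; g_yy(-4)=32, g_yy(-2)=-16, g_yy(0)=32.
Local minima occur where both diagonal entries positive: none. Count: 0.

0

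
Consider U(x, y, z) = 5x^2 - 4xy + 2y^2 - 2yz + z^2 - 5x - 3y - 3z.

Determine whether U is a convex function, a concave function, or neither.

convex

U is quadratic, so its Hessian is the constant matrix H = [[10, -4, 0], [-4, 4, -2], [0, -2, 2]].
Leading principal minors: 10, 24, 8.
All positive ⇒ H ≻ 0 ⇒ convex.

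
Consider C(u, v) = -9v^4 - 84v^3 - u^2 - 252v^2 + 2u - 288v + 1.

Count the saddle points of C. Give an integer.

C separates as a function of u plus a function of v, so ∇C=0 decouples.
∂C/∂u = -2(u - 1) = 0 at u ∈ {1}; ∂C/∂v = -36(v + 1)(v + 2)(v + 4) = 0 at v ∈ {-4, -2, -1}.
The Hessian is diagonal: diag(C_uu, C_vv). Second derivatives: C_uu(1)=-2; C_vv(-4)=-216, C_vv(-2)=72, C_vv(-1)=-108.
Saddle points occur where the two diagonal entries have opposite signs: (1, -2). Count: 1.

1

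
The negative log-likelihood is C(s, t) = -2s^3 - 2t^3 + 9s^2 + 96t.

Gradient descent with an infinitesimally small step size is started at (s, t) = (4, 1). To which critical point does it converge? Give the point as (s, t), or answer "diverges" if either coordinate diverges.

diverges

C is separable, so gradient descent decouples: s follows -∂C/∂s, t follows -∂C/∂t.
∂C/∂s = -6s(s - 3); at s=4 this is -24, so s increases.
∂C/∂t = -6(t - 4)(t + 4); at t=1 this is 90, so t decreases.
The s-coordinate has no critical point in that direction and runs off to infinity.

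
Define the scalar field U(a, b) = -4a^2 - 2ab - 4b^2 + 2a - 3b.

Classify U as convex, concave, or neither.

concave

U is quadratic, so its Hessian is the constant matrix H = [[-8, -2], [-2, -8]].
det(H) = 60, tr(H) = -16.
det(H) > 0 and tr(H) < 0, so H is negative definite everywhere: concave.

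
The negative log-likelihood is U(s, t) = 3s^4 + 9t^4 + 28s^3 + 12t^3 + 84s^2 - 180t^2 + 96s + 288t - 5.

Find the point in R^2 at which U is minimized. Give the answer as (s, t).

U(s,t) separates as P(s) + Q(t) − 5, so its minimum is min P + min Q − 5.
P'(s) = 12(s + 1)(s + 2)(s + 4) vanishes at s ∈ {-4, -2, -1}; Q'(t) = 36(t - 2)(t - 1)(t + 4) vanishes at t ∈ {-4, 1, 2}.
Local minima of P (where P''>0): P(-4)=-64, P(-1)=-37. Local minima of Q: Q(-4)=-2496, Q(2)=96.
So the global minimum of U is P(-4) + Q(-4) − 5 = -64 − 2496 − 5 = -2565, attained at (-4, -4).

(-4, -4)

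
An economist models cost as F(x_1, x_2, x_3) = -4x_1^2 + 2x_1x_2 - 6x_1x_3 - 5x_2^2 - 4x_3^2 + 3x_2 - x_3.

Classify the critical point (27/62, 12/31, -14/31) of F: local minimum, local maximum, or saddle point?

local maximum

The Hessian is constant: H = [[-8, 2, -6], [2, -10, 0], [-6, 0, -8]].
Leading principal minors: Δ₁ = -8, Δ₂ = 76, Δ₃ = -248.
The minors alternate sign starting negative (−, +, −), so H is negative definite: a local maximum.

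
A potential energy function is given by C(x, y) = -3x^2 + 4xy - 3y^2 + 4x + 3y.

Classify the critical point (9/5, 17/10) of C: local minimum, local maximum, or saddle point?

local maximum

The Hessian of C is constant: H = [[-6, 4], [4, -6]].
det(H) = (-6)·(-6) − 4² = 20.
det(H) > 0 and tr(H) = -12 < 0, so H is negative definite and the point is a local maximum.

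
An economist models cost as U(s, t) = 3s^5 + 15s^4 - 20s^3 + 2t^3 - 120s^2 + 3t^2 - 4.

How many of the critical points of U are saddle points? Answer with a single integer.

U separates as a function of s plus a function of t, so ∇U=0 decouples.
∂U/∂s = 15s(s - 2)(s + 2)(s + 4) = 0 at s ∈ {-4, -2, 0, 2}; ∂U/∂t = 6t(t + 1) = 0 at t ∈ {-1, 0}.
The Hessian is diagonal: diag(U_ss, U_tt). Second derivatives: U_ss(-4)=-720, U_ss(-2)=240, U_ss(0)=-240, U_ss(2)=720; U_tt(-1)=-6, U_tt(0)=6.
Saddle points occur where the two diagonal entries have opposite signs: (-4, 0), (-2, -1), (0, 0), (2, -1). Count: 4.

4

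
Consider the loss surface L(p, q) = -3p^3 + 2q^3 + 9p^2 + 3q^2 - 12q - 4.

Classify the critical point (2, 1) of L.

The mixed partial ∂²L/∂p∂q is 0, so the Hessian at any point is diag(L_pp, L_qq) = diag(18(-p + 1), 6(2q + 1)).
At (2, 1): H = diag(-18, 18).
The eigenvalues have opposite signs, so H is indefinite: a saddle point.

saddle point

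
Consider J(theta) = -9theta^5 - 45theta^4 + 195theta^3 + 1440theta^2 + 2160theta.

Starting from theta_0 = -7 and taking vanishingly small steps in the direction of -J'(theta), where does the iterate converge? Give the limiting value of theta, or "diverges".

-4

J'(theta) = -45(theta - 4)(theta + 1)(theta + 3)(theta + 4), so J'(-7) = -35640.
Gradient descent moves in the -J' direction, i.e. theta is increasing.
The nearest critical point in that direction is theta = -4, where J'' = 1080 > 0 (a local minimum). The iterate converges there.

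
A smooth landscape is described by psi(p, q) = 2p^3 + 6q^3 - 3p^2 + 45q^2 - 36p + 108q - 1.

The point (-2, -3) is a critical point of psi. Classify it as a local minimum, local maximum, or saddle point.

The mixed partial ∂²psi/∂p∂q is 0, so the Hessian at any point is diag(psi_pp, psi_qq) = diag(6(2p - 1), 18(2q + 5)).
At (-2, -3): H = diag(-30, -18).
Both eigenvalues are negative, so H is negative definite: a local maximum.

local maximum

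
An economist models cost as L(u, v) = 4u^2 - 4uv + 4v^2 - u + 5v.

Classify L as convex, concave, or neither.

convex

L is quadratic, so its Hessian is the constant matrix H = [[8, -4], [-4, 8]].
det(H) = 48, tr(H) = 16.
det(H) > 0 and tr(H) > 0, so H is positive definite everywhere: convex.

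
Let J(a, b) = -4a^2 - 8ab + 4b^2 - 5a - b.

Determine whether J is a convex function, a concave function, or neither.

J is quadratic, so its Hessian is the constant matrix H = [[-8, -8], [-8, 8]].
det(H) = -128, tr(H) = 0.
det(H) < 0, so H is indefinite: neither convex nor concave.

neither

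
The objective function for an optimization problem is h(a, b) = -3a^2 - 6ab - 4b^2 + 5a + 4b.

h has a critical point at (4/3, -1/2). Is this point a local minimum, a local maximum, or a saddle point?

The Hessian of h is constant: H = [[-6, -6], [-6, -8]].
det(H) = (-6)·(-8) − (-6)² = 12.
det(H) > 0 and tr(H) = -14 < 0, so H is negative definite and the point is a local maximum.

local maximum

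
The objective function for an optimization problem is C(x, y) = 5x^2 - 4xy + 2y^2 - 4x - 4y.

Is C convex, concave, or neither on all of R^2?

C is quadratic, so its Hessian is the constant matrix H = [[10, -4], [-4, 4]].
det(H) = 24, tr(H) = 14.
det(H) > 0 and tr(H) > 0, so H is positive definite everywhere: convex.

convex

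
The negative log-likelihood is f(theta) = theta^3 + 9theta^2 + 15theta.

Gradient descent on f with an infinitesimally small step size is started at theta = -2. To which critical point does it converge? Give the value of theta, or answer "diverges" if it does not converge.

-1

f'(theta) = 3(theta + 1)(theta + 5), so f'(-2) = -9.
Gradient descent moves in the -f' direction, i.e. theta is increasing.
The nearest critical point in that direction is theta = -1, where f'' = 12 > 0 (a local minimum). The iterate converges there.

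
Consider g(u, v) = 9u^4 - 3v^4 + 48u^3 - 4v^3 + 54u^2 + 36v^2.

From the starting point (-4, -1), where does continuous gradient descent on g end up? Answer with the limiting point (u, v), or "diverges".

g is separable, so gradient descent decouples: u follows -∂g/∂u, v follows -∂g/∂v.
∂g/∂u = 36u(u + 1)(u + 3); at u=-4 this is -432, so u increases.
∂g/∂v = -12v(v - 2)(v + 3); at v=-1 this is -72, so v increases.
u converges to its nearest critical value -3 (a local min of the u-part); v converges to 0. The iterate converges to (-3, 0).

(-3, 0)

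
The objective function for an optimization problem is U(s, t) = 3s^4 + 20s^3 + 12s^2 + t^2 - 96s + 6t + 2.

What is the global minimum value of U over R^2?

-68

U(s,t) separates as P(s) + Q(t) + 2, so its minimum is min P + min Q + 2.
P'(s) = 12(s - 1)(s + 2)(s + 4) vanishes at s ∈ {-4, -2, 1}; Q'(t) = 2(t + 3) vanishes at t ∈ {-3}.
Local minima of P (where P''>0): P(-4)=64, P(1)=-61. Local minima of Q: Q(-3)=-9.
So the global minimum of U is P(1) + Q(-3) + 2 = -61 − 9 + 2 = -68, attained at (1, -3).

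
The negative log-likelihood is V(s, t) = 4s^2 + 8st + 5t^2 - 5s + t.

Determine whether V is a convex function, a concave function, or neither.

convex

V is quadratic, so its Hessian is the constant matrix H = [[8, 8], [8, 10]].
det(H) = 16, tr(H) = 18.
det(H) > 0 and tr(H) > 0, so H is positive definite everywhere: convex.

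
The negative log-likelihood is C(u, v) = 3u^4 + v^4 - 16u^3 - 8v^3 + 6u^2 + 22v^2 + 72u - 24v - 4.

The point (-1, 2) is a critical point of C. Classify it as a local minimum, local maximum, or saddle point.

saddle point

The mixed partial ∂²C/∂u∂v is 0, so the Hessian at any point is diag(C_uu, C_vv) = diag(12(3u^2 - 8u + 1), 4(3v^2 - 12v + 11)).
At (-1, 2): H = diag(144, -4).
The eigenvalues have opposite signs, so H is indefinite: a saddle point.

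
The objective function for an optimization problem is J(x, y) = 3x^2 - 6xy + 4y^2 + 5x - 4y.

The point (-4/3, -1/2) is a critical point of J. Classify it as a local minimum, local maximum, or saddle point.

The Hessian of J is constant: H = [[6, -6], [-6, 8]].
det(H) = 6·8 − (-6)² = 12.
det(H) > 0 and tr(H) = 14 > 0, so H is positive definite and the point is a local minimum.

local minimum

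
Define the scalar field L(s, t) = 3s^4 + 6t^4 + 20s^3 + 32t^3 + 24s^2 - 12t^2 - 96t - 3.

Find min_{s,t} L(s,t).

L(s,t) separates as P(s) + Q(t) − 3, so its minimum is min P + min Q − 3.
P'(s) = 12s(s + 1)(s + 4) vanishes at s ∈ {-4, -1, 0}; Q'(t) = 24(t - 1)(t + 1)(t + 4) vanishes at t ∈ {-4, -1, 1}.
Local minima of P (where P''>0): P(-4)=-128, P(0)=0. Local minima of Q: Q(-4)=-320, Q(1)=-70.
So the global minimum of L is P(-4) + Q(-4) − 3 = -128 − 320 − 3 = -451, attained at (-4, -4).

-451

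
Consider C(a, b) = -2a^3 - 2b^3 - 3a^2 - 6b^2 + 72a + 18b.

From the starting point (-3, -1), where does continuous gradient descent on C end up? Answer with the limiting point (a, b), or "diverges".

C is separable, so gradient descent decouples: a follows -∂C/∂a, b follows -∂C/∂b.
∂C/∂a = -6(a - 3)(a + 4); at a=-3 this is 36, so a decreases.
∂C/∂b = -6(b - 1)(b + 3); at b=-1 this is 24, so b decreases.
a converges to its nearest critical value -4 (a local min of the a-part); b converges to -3. The iterate converges to (-4, -3).

(-4, -3)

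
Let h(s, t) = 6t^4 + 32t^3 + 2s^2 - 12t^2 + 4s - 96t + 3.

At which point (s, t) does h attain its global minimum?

h(s,t) separates as P(s) + Q(t) + 3, so its minimum is min P + min Q + 3.
P'(s) = 4s + 4 vanishes at s ∈ {-1}; Q'(t) = 24(t - 1)(t + 1)(t + 4) vanishes at t ∈ {-4, -1, 1}.
Local minima of P (where P''>0): P(-1)=-2. Local minima of Q: Q(-4)=-320, Q(1)=-70.
So the global minimum of h is P(-1) + Q(-4) + 3 = -2 − 320 + 3 = -319, attained at (-1, -4).

(-1, -4)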